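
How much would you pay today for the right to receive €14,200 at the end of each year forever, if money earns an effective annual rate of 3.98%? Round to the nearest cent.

€356,783.92

PV = C/r = 14200/0.0398 = 356,783.9196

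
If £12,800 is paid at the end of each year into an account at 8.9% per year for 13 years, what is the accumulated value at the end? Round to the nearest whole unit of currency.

£291,875

Accumulation factor s(13|0.089) = 22.802703; FV = 12800 × 22.802703 = 291,874.5985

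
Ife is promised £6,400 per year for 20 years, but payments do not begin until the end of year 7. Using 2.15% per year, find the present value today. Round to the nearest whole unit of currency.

£90,790

PV at t=6 (ordinary 20-year annuity): 6400 × a(20|0.0215) = 6400 × 16.117190 = 103,150.0140
PV₀ = 103,150.0140 / (1+0.0215)^6 = 103,150.0140 / 1.136136 = 90,790.2194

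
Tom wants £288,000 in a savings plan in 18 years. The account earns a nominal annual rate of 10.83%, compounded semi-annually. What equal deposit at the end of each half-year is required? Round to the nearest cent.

£2,747.79

i = 0.1083/2 = 0.05415 per half-year; n = 18·2 = 36.
FV-annuity factor = 104.811583; PMT = 288000 / 104.811583 = 2,747.7879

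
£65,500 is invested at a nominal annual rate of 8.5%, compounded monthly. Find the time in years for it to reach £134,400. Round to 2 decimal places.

Periodic rate i = 0.085/12 = 0.00708333.
n = ln(134400/65500) / ln(1+0.00708333) = ln(2.05191) / 0.007058 = 101.8324 months
= 101.8324/12 years

8.49 years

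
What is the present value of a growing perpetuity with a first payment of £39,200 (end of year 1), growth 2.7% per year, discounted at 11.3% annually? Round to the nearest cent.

PV = PMT / (i − g) = 39200 / (0.113 − 0.027) = 39200 / 0.086000 = 455,813.9535

£455,813.95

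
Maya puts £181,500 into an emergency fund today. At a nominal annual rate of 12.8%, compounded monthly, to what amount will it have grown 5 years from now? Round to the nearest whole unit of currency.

£343,047

With 12 periods per year: i = 0.0106667, n = 60.
181,500 × (1+0.0106667)^60 = 181,500 × 1.890064 = 343,046.6351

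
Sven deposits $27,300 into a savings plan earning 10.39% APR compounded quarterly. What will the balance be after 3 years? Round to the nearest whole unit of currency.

With 4 periods per year: i = 0.025975, n = 12.
FV = PV·(1+i)^n = 27,300 × 1.360321 = 37,136.7580

$37,137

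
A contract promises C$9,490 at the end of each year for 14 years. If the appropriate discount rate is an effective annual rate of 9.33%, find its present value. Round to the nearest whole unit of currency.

C$72,538

Annuity factor a(14|0.0933) = 7.643663; PV = 9490 × 7.643663 = 72,538.3644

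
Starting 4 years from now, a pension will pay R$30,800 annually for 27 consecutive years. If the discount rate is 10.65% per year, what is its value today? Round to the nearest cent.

PV at t=3 (ordinary 27-year annuity): 30800 × a(27|0.1065) = 30800 × 8.778783 = 270,386.5057
PV₀ = 270,386.5057 / (1+0.1065)^3 = 270,386.5057 / 1.354735 = 199,586.3144

R$199,586.31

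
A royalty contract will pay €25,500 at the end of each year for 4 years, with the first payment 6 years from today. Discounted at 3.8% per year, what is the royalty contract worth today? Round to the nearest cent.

Value one period before first payment (t=5): 25500 × [1 − (1+0.038)^(−4)] / 0.038 = 25500 × 3.647070 = 93,000.2833
Discount back 5 years: 93,000.2833 × (1+0.038)^(−5) = 93,000.2833 × 0.829876 = 77,178.7080

€77,178.71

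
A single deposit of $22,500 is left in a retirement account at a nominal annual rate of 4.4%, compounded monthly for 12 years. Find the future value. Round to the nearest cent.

Periodic rate i = 0.044/12 = 0.00366667; n = 12 × 12 = 144 periods.
FV = 22,500 × (1 + 0.00366667)^144 = 38,112.7804

$38,112.78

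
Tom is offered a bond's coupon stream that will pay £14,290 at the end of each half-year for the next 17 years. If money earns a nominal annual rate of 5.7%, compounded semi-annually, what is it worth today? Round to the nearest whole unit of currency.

With 2 periods per year: i = 0.0285, n = 34.
PV = PMT · [1 − (1+i)^(−n)] / i = 14290 · 21.591595 = 308,543.8901

£308,544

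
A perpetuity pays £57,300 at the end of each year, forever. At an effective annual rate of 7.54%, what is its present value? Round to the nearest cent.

£759,946.95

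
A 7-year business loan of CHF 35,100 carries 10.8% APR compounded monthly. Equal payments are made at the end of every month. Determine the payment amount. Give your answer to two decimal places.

With 12 periods per year: i = 0.009, n = 84.
PMT = 35100 / ( [1 − (1+0.009)^(−84)] / 0.009 ) = 35100 / 58.763179 = 597.3128

CHF 597.31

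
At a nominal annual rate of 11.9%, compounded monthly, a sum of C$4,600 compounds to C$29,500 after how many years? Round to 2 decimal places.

15.69 years

Periodic rate i = 0.119/12 = 0.00991667.
n = ln(29500/4600) / ln(1+0.00991667) = ln(6.41304) / 0.009868 = 188.3227 months
= 188.3227/12 years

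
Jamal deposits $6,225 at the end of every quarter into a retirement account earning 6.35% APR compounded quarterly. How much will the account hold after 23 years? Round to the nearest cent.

$1,277,928.79

Periodic rate i = 0.0635/4 = 0.015875; n = 23 × 4 = 92 periods.
Accumulation factor s(92|0.015875) = 205.289766; FV = 6225 × 205.289766 = 1,277,928.7919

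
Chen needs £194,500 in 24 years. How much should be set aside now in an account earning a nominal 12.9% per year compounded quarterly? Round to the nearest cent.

With 4 periods per year: i = 0.03225, n = 96.
PV = 194,500 / (1 + 0.03225)^96 = 194,500 / 21.054726 = 9,237.8311

£9,237.83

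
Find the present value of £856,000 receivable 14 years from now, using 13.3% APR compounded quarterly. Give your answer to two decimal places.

Periodic rate i = 0.133/4 = 0.03325; n = 14 × 4 = 56 periods.
Discount factor = (1+0.03325)^(−56) = 0.160139; PV = 856,000 × 0.160139 = 137,078.8913

£137,078.89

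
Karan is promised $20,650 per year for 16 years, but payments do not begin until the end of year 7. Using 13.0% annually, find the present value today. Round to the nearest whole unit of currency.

$65,501

Value one period before first payment (t=6): 20650 × [1 − (1+0.13)^(−16)] / 0.13 = 20650 × 6.603875 = 136,370.0201
Discount back 6 years: 136,370.0201 × (1+0.13)^(−6) = 136,370.0201 × 0.480319 = 65,501.0472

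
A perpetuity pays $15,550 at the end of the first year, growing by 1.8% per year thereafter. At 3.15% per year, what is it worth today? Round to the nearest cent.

$1,151,851.85

PV = PMT / (i − g) = 15550 / (0.0315 − 0.018) = 15550 / 0.013500 = 1,151,851.8519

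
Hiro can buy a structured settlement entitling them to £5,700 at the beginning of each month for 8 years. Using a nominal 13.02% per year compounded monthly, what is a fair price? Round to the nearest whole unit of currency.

£342,591

i = 0.1302/12 = 0.01085 per month; n = 8·12 = 96.
PV = 5700 × [1 − (1+0.01085)^(−96)] / 0.01085 × (1+i) = 5700 × 60.103657 = 342,590.8445
(Beginning-of-period payments → annuity-due factor ×(1+i).)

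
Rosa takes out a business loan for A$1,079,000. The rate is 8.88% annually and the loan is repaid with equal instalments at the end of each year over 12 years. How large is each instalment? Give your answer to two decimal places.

A$149,773.38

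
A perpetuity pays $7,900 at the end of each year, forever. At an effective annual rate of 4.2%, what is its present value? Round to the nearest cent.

PV = PMT / i = 7900 / 0.042 = 188,095.2381

$188,095.24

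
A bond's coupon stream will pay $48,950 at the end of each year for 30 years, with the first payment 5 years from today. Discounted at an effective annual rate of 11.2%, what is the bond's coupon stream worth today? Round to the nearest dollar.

$274,005

PV at t=4 (ordinary 30-year annuity): 48950 × a(30|0.112) = 48950 × 8.559051 = 418,965.5503
PV₀ = 418,965.5503 / (1+0.112)^4 = 418,965.5503 / 1.529041 = 274,005.4275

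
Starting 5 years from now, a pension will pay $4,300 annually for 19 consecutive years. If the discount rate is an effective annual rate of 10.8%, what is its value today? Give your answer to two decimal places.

PV at t=4 (ordinary 19-year annuity): 4300 × a(19|0.108) = 4300 × 7.940028 = 34,142.1222
Discount back 4 years: 34,142.1222 × (1+0.108)^(−4) = 34,142.1222 × 0.663500 = 22,653.2997

$22,653.30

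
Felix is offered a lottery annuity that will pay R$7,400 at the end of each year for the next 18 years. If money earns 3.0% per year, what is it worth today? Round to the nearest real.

PV = PMT · [1 − (1+i)^(−n)] / i = 7400 · 13.753513 = 101,775.9968

R$101,776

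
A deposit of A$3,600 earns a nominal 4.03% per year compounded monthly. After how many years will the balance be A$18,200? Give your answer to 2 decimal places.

40.28 years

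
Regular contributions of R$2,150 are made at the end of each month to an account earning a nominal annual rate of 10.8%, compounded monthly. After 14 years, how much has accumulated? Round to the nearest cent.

R$837,357.92

i = 0.108/12 = 0.009 per month; n = 14·12 = 168.
FV = 2150 × [(1+0.009)^168 − 1] / 0.009 = 2150 × 389.468802 = 837,357.9237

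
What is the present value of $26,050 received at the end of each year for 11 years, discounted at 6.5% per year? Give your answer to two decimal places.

$200,299.56

PV = PMT · [1 − (1+i)^(−n)] / i = 26050 · 7.689042 = 200,299.5562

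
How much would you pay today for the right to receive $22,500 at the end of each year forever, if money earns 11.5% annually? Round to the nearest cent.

$195,652.17

PV = PMT / i = 22500 / 0.115 = 195,652.1739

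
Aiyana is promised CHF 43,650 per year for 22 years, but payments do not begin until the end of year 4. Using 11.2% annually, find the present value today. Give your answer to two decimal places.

Value one period before first payment (t=3): 43650 × [1 − (1+0.112)^(−22)] / 0.112 = 43650 × 8.064645 = 352,021.7631
Discount back 3 years: 352,021.7631 × (1+0.112)^(−3) = 352,021.7631 × 0.727253 = 256,008.9521

CHF 256,008.95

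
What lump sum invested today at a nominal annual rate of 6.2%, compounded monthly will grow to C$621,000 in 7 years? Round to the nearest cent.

C$402,803.32

i = 0.062/12 = 0.00516667 per month; n = 7·12 = 84.
PV = 621,000 / (1 + 0.00516667)^84 = 621,000 / 1.541695 = 402,803.3194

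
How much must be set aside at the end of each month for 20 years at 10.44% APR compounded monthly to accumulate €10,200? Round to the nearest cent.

With 12 periods per year: i = 0.0087, n = 240.
FV-annuity factor = 804.163778; PMT = 10200 / 804.163778 = 12.6840

€12.68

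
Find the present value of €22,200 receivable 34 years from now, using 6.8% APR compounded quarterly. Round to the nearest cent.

€2,242.35

With 4 periods per year: i = 0.017, n = 136.
Discount factor = (1+0.017)^(−136) = 0.101007; PV = 22,200 × 0.101007 = 2,242.3499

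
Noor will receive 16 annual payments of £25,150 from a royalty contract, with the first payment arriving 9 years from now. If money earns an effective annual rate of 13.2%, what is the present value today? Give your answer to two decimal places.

Value one period before first payment (t=8): 25150 × [1 − (1+0.132)^(−16)] / 0.132 = 25150 × 6.533720 = 164,323.0665
PV₀ = 164,323.0665 / (1+0.132)^8 = 164,323.0665 / 2.696320 = 60,943.4612

£60,943.46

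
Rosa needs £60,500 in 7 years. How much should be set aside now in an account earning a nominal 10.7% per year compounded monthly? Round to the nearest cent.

£28,701.89

Periodic rate i = 0.107/12 = 0.00891667; n = 7 × 12 = 84 periods.
PV = FV·(1+i)^(−n) = 60,500 × 0.474411 = 28,701.8890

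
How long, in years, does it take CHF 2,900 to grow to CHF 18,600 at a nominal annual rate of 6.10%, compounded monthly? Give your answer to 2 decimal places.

Periodic rate i = 0.061/12 = 0.00508333.
n = ln(18600/2900) / ln(1+0.00508333) = ln(6.41379) / 0.005070 = 366.5253 months
= 366.5253/12 years

30.54 years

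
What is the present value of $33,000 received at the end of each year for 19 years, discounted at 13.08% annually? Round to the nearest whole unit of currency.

Annuity factor a(19|0.1308) = 6.905549; PV = 33000 × 6.905549 = 227,883.1160

$227,883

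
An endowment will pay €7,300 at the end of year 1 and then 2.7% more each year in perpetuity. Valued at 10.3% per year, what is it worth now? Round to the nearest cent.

€96,052.63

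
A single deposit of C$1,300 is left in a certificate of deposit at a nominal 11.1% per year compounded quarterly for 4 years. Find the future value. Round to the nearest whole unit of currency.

i = 0.111/4 = 0.02775 per quarter; n = 4·4 = 16.
FV = 1,300 × (1 + 0.02775)^16 = 2,014.3880

C$2,014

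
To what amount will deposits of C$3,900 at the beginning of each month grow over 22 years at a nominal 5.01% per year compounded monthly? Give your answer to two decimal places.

C$1,879,705.16

Periodic rate i = 0.0501/12 = 0.004175; n = 22 × 12 = 264 periods.
FV = PMT · [(1+i)^n − 1] / i × (1+i) = 3900 · 481.975683 = 1,879,705.1640
Payments are at the start of each period, so multiply by (1+i).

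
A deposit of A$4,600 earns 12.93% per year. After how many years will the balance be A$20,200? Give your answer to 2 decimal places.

12.17 years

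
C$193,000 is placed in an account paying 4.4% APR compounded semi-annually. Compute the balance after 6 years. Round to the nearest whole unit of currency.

Periodic rate i = 0.044/2 = 0.022; n = 6 × 2 = 12 periods.
193,000 × (1+0.022)^12 = 193,000 × 1.298407 = 250,592.4941

C$250,592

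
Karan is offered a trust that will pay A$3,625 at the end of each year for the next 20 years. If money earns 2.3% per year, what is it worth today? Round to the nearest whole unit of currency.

A$57,593

Annuity factor a(20|0.023) = 15.887766; PV = 3625 × 15.887766 = 57,593.1518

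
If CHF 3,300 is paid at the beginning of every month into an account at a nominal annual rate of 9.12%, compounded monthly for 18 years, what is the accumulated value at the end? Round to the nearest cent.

CHF 1,807,564.26

With 12 periods per year: i = 0.0076, n = 216.
Accumulation factor s(216|0.0076) × (1+i) = 547.746746; FV = 3300 × 547.746746 = 1,807,564.2619
(annuity-due: payments at period start, so ×(1+i).)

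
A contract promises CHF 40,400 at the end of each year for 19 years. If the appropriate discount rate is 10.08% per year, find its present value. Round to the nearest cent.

Annuity factor a(19|0.1008) = 8.320784; PV = 40400 × 8.320784 = 336,159.6802

CHF 336,159.68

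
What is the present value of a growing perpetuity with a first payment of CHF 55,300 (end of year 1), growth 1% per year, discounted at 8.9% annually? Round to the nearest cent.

CHF 700,000.00

PV = PMT / (i − g) = 55300 / (0.089 − 0.01) = 55300 / 0.079000 = 700,000.0000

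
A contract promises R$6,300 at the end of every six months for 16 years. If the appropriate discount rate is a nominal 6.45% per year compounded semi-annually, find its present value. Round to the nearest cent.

i = 0.0645/2 = 0.03225 per half-year; n = 16·2 = 32.
PV = 6300 × [1 − (1+0.03225)^(−32)] / 0.03225 = 6300 × 19.778424 = 124,604.0734

R$124,604.07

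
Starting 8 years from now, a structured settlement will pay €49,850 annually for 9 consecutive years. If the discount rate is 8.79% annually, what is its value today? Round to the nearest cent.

€167,134.41

PV at t=7 (ordinary 9-year annuity): 49850 × a(9|0.0879) = 49850 × 6.046771 = 301,431.5531
PV₀ = 301,431.5531 / (1+0.0879)^7 = 301,431.5531 / 1.803528 = 167,134.4105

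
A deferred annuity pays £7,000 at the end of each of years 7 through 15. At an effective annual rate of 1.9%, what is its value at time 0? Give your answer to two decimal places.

PV at t=6 (ordinary 9-year annuity): 7000 × a(9|0.019) = 7000 × 8.201330 = 57,409.3126
Discount back 6 years: 57,409.3126 × (1+0.019)^(−6) = 57,409.3126 × 0.893213 = 51,278.7279

£51,278.73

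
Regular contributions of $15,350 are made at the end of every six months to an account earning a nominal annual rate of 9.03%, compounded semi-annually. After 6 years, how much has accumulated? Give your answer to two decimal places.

i = 0.0903/2 = 0.04515 per half-year; n = 6·2 = 12.
FV = PMT · [(1+i)^n − 1] / i = 15350 · 15.477406 = 237,578.1803

$237,578.18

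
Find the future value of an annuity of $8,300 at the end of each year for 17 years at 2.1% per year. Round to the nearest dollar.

$167,487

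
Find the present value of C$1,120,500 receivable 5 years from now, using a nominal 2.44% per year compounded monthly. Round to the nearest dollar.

C$991,932

With 12 periods per year: i = 0.00203333, n = 60.
PV = 1,120,500 / (1 + 0.00203333)^60 = 1,120,500 / 1.129614 = 991,931.6054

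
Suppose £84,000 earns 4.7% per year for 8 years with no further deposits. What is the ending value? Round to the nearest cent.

FV = PV·(1+i)^n = 84,000 × 1.444021 = 121,297.7485

£121,297.75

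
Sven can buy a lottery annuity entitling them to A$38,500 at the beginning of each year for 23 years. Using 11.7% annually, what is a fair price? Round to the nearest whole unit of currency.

PV = 38500 × [1 − (1+0.117)^(−23)] / 0.117 × (1+i) = 38500 × 8.797728 = 338,712.5365
(annuity-due: payments at period start, so ×(1+i).)

A$338,713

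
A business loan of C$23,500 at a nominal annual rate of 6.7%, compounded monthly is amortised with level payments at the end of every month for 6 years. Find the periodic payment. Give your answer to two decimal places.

C$397.27

Periodic rate i = 0.067/12 = 0.00558333; n = 6 × 12 = 72 periods.
Annuity-PV factor = 59.152989; PMT = 23500 / 59.152989 = 397.2749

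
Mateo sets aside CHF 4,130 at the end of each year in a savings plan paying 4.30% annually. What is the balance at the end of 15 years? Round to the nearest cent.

FV = 4130 × [(1+0.043)^15 − 1] / 0.043 = 4130 × 20.475867 = 84,565.3306

CHF 84,565.33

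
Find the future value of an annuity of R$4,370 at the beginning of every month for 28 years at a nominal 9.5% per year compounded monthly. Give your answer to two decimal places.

R$7,314,781.27

With 12 periods per year: i = 0.00791667, n = 336.
Accumulation factor s(336|0.00791667) × (1+i) = 1673.862991; FV = 4370 × 1673.862991 = 7,314,781.2700
(annuity-due: payments at period start, so ×(1+i).)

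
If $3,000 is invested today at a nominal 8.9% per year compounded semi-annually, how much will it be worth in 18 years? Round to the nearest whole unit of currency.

$14,382

i = 0.089/2 = 0.0445 per half-year; n = 18·2 = 36.
FV = PV·(1+i)^n = 3,000 × 4.794066 = 14,382.1976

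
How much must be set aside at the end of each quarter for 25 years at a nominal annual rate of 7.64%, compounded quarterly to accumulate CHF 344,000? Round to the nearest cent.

CHF 1,166.51

i = 0.0764/4 = 0.0191 per quarter; n = 25·4 = 100.
PMT = 344000 / ( [(1+0.0191)^100 − 1] / 0.0191 ) = 344000 / 294.897607 = 1,166.5066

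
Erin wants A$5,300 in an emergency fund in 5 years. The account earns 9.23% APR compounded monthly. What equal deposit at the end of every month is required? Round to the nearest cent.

A$69.85

With 12 periods per year: i = 0.00769167, n = 60.
PMT = 5300 / ( [(1+0.00769167)^60 − 1] / 0.00769167 ) = 5300 / 75.881212 = 69.8460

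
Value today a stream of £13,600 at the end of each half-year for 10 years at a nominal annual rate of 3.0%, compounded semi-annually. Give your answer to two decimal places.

With 2 periods per year: i = 0.015, n = 20.
Annuity factor a(20|0.015) = 17.168639; PV = 13600 × 17.168639 = 233,493.4875

£233,493.49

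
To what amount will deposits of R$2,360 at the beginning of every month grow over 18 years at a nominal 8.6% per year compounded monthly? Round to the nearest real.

Periodic rate i = 0.086/12 = 0.00716667; n = 18 × 12 = 216 periods.
FV = PMT · [(1+i)^n − 1] / i × (1+i) = 2360 · 516.630098 = 1,219,247.0323
Payments are at the start of each period, so multiply by (1+i).

R$1,219,247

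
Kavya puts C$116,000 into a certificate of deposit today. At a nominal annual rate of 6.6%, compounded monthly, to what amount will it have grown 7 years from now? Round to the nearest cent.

C$183,887.53

Periodic rate i = 0.066/12 = 0.0055; n = 7 × 12 = 84 periods.
116,000 × (1+0.0055)^84 = 116,000 × 1.585237 = 183,887.5318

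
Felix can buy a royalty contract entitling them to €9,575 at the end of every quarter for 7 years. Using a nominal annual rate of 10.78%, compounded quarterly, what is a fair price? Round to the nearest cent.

€186,554.72

i = 0.1078/4 = 0.02695 per quarter; n = 7·4 = 28.
PV = PMT · [1 − (1+i)^(−n)] / i = 9575 · 19.483522 = 186,554.7226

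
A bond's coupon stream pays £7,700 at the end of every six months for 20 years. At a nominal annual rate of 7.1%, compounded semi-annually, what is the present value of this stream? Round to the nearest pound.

With 2 periods per year: i = 0.0355, n = 40.
Annuity factor a(40|0.0355) = 21.190427; PV = 7700 × 21.190427 = 163,166.2860

£163,166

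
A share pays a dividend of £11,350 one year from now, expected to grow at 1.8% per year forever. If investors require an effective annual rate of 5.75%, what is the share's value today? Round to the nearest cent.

PV = D₁/(r − g) = 11350/(0.0575 − 0.018) = 287,341.7722

£287,341.77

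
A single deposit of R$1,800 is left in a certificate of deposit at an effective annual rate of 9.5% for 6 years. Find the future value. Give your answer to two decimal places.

R$3,102.82

FV = 1,800 × (1 + 0.095)^6 = 3,102.8246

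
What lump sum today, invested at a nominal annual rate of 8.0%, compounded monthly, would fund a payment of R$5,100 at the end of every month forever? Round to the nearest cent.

R$765,000.00

Periodic rate i = 0.08/12 = 0.00666667.
PV = C/r = 5100/0.00666667 = 765,000.0000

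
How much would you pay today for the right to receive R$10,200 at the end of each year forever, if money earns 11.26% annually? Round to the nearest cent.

R$90,586.15

PV = PMT / i = 10200 / 0.1126 = 90,586.1456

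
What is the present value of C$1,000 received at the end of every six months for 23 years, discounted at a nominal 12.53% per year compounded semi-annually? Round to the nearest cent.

Periodic rate i = 0.1253/2 = 0.06265; n = 23 × 2 = 46 periods.
PV = 1000 × [1 − (1+0.06265)^(−46)] / 0.06265 = 1000 × 14.986416 = 14,986.4158

C$14,986.42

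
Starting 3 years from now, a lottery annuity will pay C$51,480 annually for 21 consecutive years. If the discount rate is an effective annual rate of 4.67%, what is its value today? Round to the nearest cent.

PV at t=2 (ordinary 21-year annuity): 51480 × a(21|0.0467) = 51480 × 13.201891 = 679,633.3636
PV₀ = 679,633.3636 / (1+0.0467)^2 = 679,633.3636 / 1.095581 = 620,340.6520

C$620,340.65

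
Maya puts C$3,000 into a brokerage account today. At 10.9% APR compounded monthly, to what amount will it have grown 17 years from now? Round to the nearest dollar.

C$18,977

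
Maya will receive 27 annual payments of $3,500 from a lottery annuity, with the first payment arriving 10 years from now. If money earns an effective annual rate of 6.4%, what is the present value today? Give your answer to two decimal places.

PV at t=9 (ordinary 27-year annuity): 3500 × a(27|0.064) = 3500 × 12.698180 = 44,443.6287
PV₀ = 44,443.6287 / (1+0.064)^9 = 44,443.6287 / 1.747731 = 25,429.3265

$25,429.33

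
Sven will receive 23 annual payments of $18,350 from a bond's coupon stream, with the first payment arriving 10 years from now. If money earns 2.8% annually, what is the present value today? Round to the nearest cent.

PV at t=9 (ordinary 23-year annuity): 18350 × a(23|0.028) = 18350 × 16.790835 = 308,111.8238
Discount back 9 years: 308,111.8238 × (1+0.028)^(−9) = 308,111.8238 × 0.779941 = 240,309.1641

$240,309.16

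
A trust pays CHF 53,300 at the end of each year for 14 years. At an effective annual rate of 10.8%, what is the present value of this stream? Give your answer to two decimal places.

PV = 53300 × [1 − (1+0.108)^(−14)] / 0.108 = 53300 × 7.056233 = 376,097.2391

CHF 376,097.24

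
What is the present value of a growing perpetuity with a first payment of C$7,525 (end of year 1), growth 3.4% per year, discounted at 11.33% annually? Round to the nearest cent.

C$94,892.81

PV = D₁/(r − g) = 7525/(0.1133 − 0.034) = 94,892.8121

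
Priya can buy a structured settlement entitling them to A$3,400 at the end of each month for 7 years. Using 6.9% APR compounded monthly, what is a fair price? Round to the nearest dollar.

Periodic rate i = 0.069/12 = 0.00575; n = 7 × 12 = 84 periods.
PV = 3400 × [1 − (1+0.00575)^(−84)] / 0.00575 = 3400 × 66.472378 = 226,006.0842

A$226,006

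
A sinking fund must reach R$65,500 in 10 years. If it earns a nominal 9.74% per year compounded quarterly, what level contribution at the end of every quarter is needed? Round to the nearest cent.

R$985.87

With 4 periods per year: i = 0.02435, n = 40.
FV-annuity factor = 66.439031; PMT = 65500 / 66.439031 = 985.8663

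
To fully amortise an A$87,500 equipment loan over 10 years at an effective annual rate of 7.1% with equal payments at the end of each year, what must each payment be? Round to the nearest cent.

PMT = 87500 / ( [1 − (1+0.071)^(−10)] / 0.071 ) = 87500 / 6.991230 = 12,515.6810

A$12,515.68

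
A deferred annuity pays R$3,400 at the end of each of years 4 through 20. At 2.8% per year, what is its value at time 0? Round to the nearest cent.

R$41,877.18

Value one period before first payment (t=3): 3400 × [1 − (1+0.028)^(−17)] / 0.028 = 3400 × 13.380671 = 45,494.2814
PV₀ = 45,494.2814 / (1+0.028)^3 = 45,494.2814 / 1.086374 = 41,877.1836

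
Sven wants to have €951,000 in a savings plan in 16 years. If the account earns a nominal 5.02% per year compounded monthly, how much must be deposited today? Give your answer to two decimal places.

With 12 periods per year: i = 0.00418333, n = 192.
Discount factor = (1+0.00418333)^(−192) = 0.448644; PV = 951,000 × 0.448644 = 426,660.8428

€426,660.84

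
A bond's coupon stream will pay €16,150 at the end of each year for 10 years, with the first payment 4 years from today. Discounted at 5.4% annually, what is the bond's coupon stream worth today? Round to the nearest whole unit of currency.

€104,465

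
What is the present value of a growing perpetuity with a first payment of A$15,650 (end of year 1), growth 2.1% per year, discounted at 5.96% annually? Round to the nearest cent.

PV = D₁/(r − g) = 15650/(0.0596 − 0.021) = 405,440.4145

A$405,440.41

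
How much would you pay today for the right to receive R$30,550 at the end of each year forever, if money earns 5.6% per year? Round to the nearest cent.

PV = PMT / i = 30550 / 0.056 = 545,535.7143

R$545,535.71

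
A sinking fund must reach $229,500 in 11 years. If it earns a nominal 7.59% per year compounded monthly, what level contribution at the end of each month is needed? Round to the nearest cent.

Periodic rate i = 0.0759/12 = 0.006325; n = 11 × 12 = 132 periods.
PMT = 229500 / ( [(1+0.006325)^132 − 1] / 0.006325 ) = 229500 / 205.301521 = 1,117.8680

$1,117.87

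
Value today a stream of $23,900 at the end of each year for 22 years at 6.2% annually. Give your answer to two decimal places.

Annuity factor a(22|0.062) = 11.834964; PV = 23900 × 11.834964 = 282,855.6400

$282,855.64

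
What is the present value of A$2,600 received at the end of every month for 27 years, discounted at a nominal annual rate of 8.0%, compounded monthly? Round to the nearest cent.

A$344,699.64

With 12 periods per year: i = 0.00666667, n = 324.
Annuity factor a(324|0.00666667) = 132.576786; PV = 2600 × 132.576786 = 344,699.6437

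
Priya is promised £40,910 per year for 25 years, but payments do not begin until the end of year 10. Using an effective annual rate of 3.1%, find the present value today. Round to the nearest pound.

PV at t=9 (ordinary 25-year annuity): 40910 × a(25|0.031) = 40910 × 17.220702 = 704,498.9126
PV₀ = 704,498.9126 / (1+0.031)^9 = 704,498.9126 / 1.316218 = 535,244.6556

£535,245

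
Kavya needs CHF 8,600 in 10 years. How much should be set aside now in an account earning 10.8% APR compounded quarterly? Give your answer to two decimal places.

CHF 2,962.65

With 4 periods per year: i = 0.027, n = 40.
Discount factor = (1+0.027)^(−40) = 0.344494; PV = 8,600 × 0.344494 = 2,962.6525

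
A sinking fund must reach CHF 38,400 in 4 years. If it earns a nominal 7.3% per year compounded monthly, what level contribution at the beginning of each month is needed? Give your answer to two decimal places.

Periodic rate i = 0.073/12 = 0.00608333; n = 4 × 12 = 48 periods.
FV-annuity factor × (1+i) = 55.886247; PMT = 38400 / 55.886247 = 687.1100

CHF 687.11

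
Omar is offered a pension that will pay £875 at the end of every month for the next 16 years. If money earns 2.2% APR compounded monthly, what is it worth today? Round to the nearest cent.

With 12 periods per year: i = 0.00183333, n = 192.
PV = PMT · [1 − (1+i)^(−n)] / i = 875 · 161.723560 = 141,508.1150

£141,508.12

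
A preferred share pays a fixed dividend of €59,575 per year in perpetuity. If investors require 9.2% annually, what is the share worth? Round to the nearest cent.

PV = C/r = 59575/0.092 = 647,554.3478

€647,554.35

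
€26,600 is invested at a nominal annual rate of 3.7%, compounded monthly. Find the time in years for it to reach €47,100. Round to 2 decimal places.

15.47 years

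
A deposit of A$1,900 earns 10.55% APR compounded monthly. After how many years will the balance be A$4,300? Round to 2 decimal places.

Periodic rate i = 0.1055/12 = 0.00879167.
n = ln(4300/1900) / ln(1+0.00879167) = ln(2.26316) / 0.008753 = 93.3095 months
= 93.3095/12 years

7.78 years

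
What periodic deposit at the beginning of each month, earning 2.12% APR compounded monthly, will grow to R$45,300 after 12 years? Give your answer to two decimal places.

R$276.05

i = 0.0212/12 = 0.00176667 per month; n = 12·12 = 144.
PMT = 45300 / ( [(1+0.00176667)^144 − 1] / 0.00176667 × (1+i) ) = 45300 / 164.099661 = 276.0518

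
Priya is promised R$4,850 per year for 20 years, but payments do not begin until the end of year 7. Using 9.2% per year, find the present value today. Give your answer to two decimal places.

R$25,742.13

PV at t=6 (ordinary 20-year annuity): 4850 × a(20|0.092) = 4850 × 8.999919 = 43,649.6078
Discount back 6 years: 43,649.6078 × (1+0.092)^(−6) = 43,649.6078 × 0.589745 = 25,742.1321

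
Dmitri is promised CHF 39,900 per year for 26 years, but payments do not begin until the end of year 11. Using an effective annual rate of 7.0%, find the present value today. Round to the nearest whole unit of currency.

CHF 239,864

Value one period before first payment (t=10): 39900 × [1 − (1+0.07)^(−26)] / 0.07 = 39900 × 11.825779 = 471,848.5690
PV₀ = 471,848.5690 / (1+0.07)^10 = 471,848.5690 / 1.967151 = 239,863.8860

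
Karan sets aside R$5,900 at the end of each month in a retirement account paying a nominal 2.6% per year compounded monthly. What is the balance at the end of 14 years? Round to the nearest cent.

R$1,194,090.11

With 12 periods per year: i = 0.00216667, n = 168.
Accumulation factor s(168|0.00216667) = 202.388155; FV = 5900 × 202.388155 = 1,194,090.1144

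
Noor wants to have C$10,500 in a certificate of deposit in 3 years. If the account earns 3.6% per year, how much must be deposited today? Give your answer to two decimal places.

C$9,443.00

PV = FV·(1+i)^(−n) = 10,500 × 0.899333 = 9,443.0009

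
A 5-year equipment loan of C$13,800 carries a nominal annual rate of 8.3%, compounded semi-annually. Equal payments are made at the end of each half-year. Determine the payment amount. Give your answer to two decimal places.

i = 0.083/2 = 0.0415 per half-year; n = 5·2 = 10.
Annuity-PV factor = 8.050667; PMT = 13800 / 8.050667 = 1,714.1436

C$1,714.14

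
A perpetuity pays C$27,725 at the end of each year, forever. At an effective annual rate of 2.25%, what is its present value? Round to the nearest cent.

C$1,232,222.22

PV = C/r = 27725/0.0225 = 1,232,222.2222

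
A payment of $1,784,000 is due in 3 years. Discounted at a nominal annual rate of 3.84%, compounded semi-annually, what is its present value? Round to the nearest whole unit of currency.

$1,591,616

Periodic rate i = 0.0384/2 = 0.0192; n = 3 × 2 = 6 periods.
PV = FV·(1+i)^(−n) = 1,784,000 × 0.892162 = 1,591,616.2337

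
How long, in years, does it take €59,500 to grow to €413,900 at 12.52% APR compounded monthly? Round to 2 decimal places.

Periodic rate i = 0.1252/12 = 0.0104333.
(1+i)^n = 413900/59500 = 6.95630, so n = ln 6.95630 / ln 1.01043 = 186.8769 months
= 186.8769/12 years

15.57 years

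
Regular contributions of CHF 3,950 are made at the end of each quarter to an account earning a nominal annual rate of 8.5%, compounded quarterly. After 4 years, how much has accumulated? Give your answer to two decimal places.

With 4 periods per year: i = 0.02125, n = 16.
Accumulation factor s(16|0.02125) = 18.821266; FV = 3950 × 18.821266 = 74,343.9992

CHF 74,344.00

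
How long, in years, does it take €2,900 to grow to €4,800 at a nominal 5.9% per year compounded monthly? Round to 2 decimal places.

8.56 years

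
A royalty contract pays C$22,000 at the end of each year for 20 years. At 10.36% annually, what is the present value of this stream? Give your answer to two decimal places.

Annuity factor a(20|0.1036) = 8.308488; PV = 22000 × 8.308488 = 182,786.7263

C$182,786.73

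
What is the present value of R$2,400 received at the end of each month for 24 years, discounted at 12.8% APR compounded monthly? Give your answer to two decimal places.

Periodic rate i = 0.128/12 = 0.0106667; n = 24 × 12 = 288 periods.
PV = 2400 × [1 − (1+0.0106667)^(−288)] / 0.0106667 = 2400 × 89.335476 = 214,405.1417

R$214,405.14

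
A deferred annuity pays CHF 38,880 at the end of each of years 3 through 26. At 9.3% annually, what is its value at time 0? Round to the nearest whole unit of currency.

Value one period before first payment (t=2): 38880 × [1 − (1+0.093)^(−24)] / 0.093 = 38880 × 9.480260 = 368,592.5215
PV₀ = 368,592.5215 / (1+0.093)^2 = 368,592.5215 / 1.194649 = 308,536.2491

CHF 308,536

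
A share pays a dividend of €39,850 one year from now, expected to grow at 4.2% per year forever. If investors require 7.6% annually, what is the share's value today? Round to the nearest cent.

€1,172,058.82

PV = PMT / (i − g) = 39850 / (0.076 − 0.042) = 39850 / 0.034000 = 1,172,058.8235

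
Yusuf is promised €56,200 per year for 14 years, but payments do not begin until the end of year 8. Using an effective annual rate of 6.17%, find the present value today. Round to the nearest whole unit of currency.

€339,948

PV at t=7 (ordinary 14-year annuity): 56200 × a(14|0.0617) = 56200 × 9.197917 = 516,922.9609
PV₀ = 516,922.9609 / (1+0.0617)^7 = 516,922.9609 / 1.520592 = 339,948.4785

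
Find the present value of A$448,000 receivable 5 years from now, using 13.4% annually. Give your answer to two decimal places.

Discount factor = (1+0.134)^(−5) = 0.533255; PV = 448,000 × 0.533255 = 238,898.1250

A$238,898.13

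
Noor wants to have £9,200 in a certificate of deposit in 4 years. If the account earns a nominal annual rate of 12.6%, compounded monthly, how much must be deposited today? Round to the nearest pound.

£5,572

i = 0.126/12 = 0.0105 per month; n = 4·12 = 48.
PV = FV·(1+i)^(−n) = 9,200 × 0.605699 = 5,572.4293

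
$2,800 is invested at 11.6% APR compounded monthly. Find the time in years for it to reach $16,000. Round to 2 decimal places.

15.10 years

Periodic rate i = 0.116/12 = 0.00966667.
n = ln(16000/2800) / ln(1+0.00966667) = ln(5.71429) / 0.009620 = 181.1773 months
= 181.1773/12 years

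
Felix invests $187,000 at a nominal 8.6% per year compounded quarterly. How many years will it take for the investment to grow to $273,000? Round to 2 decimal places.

4.45 years

Periodic rate i = 0.086/4 = 0.0215.
n = ln(273000/187000) / ln(1+0.0215) = ln(1.45989) / 0.021272 = 17.7868 quarters
= 17.7868/4 years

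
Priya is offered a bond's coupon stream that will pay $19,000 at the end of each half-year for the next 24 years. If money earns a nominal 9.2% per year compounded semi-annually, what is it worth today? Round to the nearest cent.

i = 0.092/2 = 0.046 per half-year; n = 24·2 = 48.
PV = PMT · [1 − (1+i)^(−n)] / i = 19000 · 19.228855 = 365,348.2522

$365,348.25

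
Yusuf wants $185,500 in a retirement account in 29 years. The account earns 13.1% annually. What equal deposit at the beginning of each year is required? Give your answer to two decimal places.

$622.50

PMT = 185500 / ( [(1+0.131)^29 − 1] / 0.131 × (1+i) ) = 185500 / 297.990912 = 622.5022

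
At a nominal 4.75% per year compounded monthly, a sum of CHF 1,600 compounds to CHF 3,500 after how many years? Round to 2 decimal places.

16.51 years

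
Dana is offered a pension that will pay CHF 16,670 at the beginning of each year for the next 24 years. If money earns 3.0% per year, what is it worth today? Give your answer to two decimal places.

CHF 290,784.95

PV = PMT · [1 − (1+i)^(−n)] / i × (1+i) = 16670 · 17.443608 = 290,784.9518
Payments are at the start of each period, so multiply by (1+i).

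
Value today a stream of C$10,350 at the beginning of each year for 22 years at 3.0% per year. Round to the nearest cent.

Annuity factor a(22|0.03) × (1+i) = 16.415024; PV = 10350 × 16.415024 = 169,895.4998
(Beginning-of-period payments → annuity-due factor ×(1+i).)

C$169,895.50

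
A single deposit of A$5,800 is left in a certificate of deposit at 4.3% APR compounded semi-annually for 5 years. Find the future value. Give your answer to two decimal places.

Periodic rate i = 0.043/2 = 0.0215; n = 5 × 2 = 10 periods.
FV = PV·(1+i)^n = 5,800 × 1.237040 = 7,174.8315

A$7,174.83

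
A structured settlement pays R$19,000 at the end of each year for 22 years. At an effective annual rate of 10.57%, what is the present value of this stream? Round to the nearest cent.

PV = 19000 × [1 − (1+0.1057)^(−22)] / 0.1057 = 19000 × 8.423438 = 160,045.3288

R$160,045.33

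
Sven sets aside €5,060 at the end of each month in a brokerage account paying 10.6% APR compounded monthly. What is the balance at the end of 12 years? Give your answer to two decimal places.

€1,459,633.92

Periodic rate i = 0.106/12 = 0.00883333; n = 12 × 12 = 144 periods.
FV = 5060 × [(1+0.00883333)^144 − 1] / 0.00883333 = 5060 × 288.465202 = 1,459,633.9231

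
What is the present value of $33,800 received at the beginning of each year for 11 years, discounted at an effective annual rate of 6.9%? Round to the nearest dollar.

$272,298

PV = 33800 × [1 − (1+0.069)^(−11)] / 0.069 × (1+i) = 33800 × 8.056163 = 272,298.3195
(annuity-due: payments at period start, so ×(1+i).)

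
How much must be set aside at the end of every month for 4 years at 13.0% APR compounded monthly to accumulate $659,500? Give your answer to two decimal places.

$10,548.15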